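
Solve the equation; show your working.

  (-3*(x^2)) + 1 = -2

Step 1. [(-3*(x^2)) + 1 = -2] 1 comes off first (subtract 1), so sub: -3*(x^2) = -3.
Step 2. [-3*(x^2) = -3] -3 out front; divide by -3. So div: x^2 = 1.
Step 3. [x^2 = 1] √ both sides: 1 ≥ 0 gives two branches. So sqrt: x = 1 or -1.

Answer: x ∈ {-1, 1}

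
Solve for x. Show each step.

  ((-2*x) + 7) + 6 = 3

Step 1. [((-2*x) + 7) + 6 = 3] the outer +6 inverts by subtracting 6. So sub: (-2*x) + 7 = -3.
Step 2. [(-2*x) + 7 = -3] subtract 7: x sits inside (… + 7). So sub: -2*x = -10.
Step 3. [-2*x = -10] -2 out front; divide by -2 ⇒ div: x = 5.

Answer: x ∈ {5}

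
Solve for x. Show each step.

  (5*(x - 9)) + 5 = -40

Step 1. [(5*(x - 9)) + 5 = -40] common factor 5 (LHS and -40) — divide through ⇒ factor: (x - 9) + 1 = -8.
Step 2. [(x - 9) + 1 = -8] 1 comes off first (subtract 1). So sub: x - 9 = -9.
Step 3. [x - 9 = -9] the outer -9 inverts by adding 9, so sub: x = 0.

Answer: x ∈ {0}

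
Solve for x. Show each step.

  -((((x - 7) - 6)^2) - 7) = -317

Step 1. [-((((x - 7) - 6)^2) - 7) = -317] leading − — multiply by −1 ⇒ neg: (((x - 7) - 6)^2) - 7 = 317.
Step 2. [(((x - 7) - 6)^2) - 7 = 317] add 7: x sits inside (… - 7) ⇒ sub: ((x - 7) - 6)^2 = 324.
Step 3. [((x - 7) - 6)^2 = 324] LHS squared, RHS 324 ≥ 0: apply √ (±). So sqrt: (x - 7) - 6 = 18 or -18.
Step 4. [(x - 7) - 6 = 18 or -18] -6 is outermost — add 6 both sides. So sub: x - 7 = 24 or -12.
Step 5. [x - 7 = 24 or -12] 7 comes off first (add 7) ⇒ sub: x = 31 or -5.

Answer: x ∈ {-5, 31}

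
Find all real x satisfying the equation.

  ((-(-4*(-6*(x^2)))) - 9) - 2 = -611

Step 1. [((-(-4*(-6*(x^2)))) - 9) - 2 = -611] 2 comes off first (add 2), so sub: (-(-4*(-6*(x^2)))) - 9 = -609.
Step 2. [(-(-4*(-6*(x^2)))) - 9 = -609] add 9: x sits inside (… - 9) ⇒ sub: -(-4*(-6*(x^2))) = -600.
Step 3. [-(-4*(-6*(x^2))) = -600] flip signs both sides. So neg: -4*(-6*(x^2)) = 600.
Step 4. [-4*(-6*(x^2)) = 600] -4 out front; divide by -4, so div: -6*(x^2) = -150.
Step 5. [-6*(x^2) = -150] divide by the outer -6, so div: x^2 = 25.
Step 6. [x^2 = 25] √ both sides: 25 ≥ 0 gives two branches ⇒ sqrt: x = 5 or -5.

Answer: x ∈ {-5, 5}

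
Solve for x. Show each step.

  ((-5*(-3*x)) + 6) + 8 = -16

Step 1. [((-5*(-3*x)) + 6) + 8 = -16] +8 is outermost — subtract 8 both sides ⇒ sub: (-5*(-3*x)) + 6 = -24.
Step 2. [(-5*(-3*x)) + 6 = -24] the outer +6 inverts by subtracting 6, so sub: -5*(-3*x) = -30.
Step 3. [-5*(-3*x) = -30] leading coefficient -5: divide by -5. So div: -3*x = 6.
Step 4. [-3*x = 6] divide by the outer -3, so div: x = -2.

Answer: x ∈ {-2}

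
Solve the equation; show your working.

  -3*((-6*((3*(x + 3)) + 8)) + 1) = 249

Step 1. [-3*((-6*((3*(x + 3)) + 8)) + 1) = 249] divide by the outer -3. So div: (-6*((3*(x + 3)) + 8)) + 1 = -83.
Step 2. [(-6*((3*(x + 3)) + 8)) + 1 = -83] +1 is outermost — subtract 1 both sides, so sub: -6*((3*(x + 3)) + 8) = -84.
Step 3. [-6*((3*(x + 3)) + 8) = -84] divide by the outer -6 ⇒ div: (3*(x + 3)) + 8 = 14.
Step 4. [(3*(x + 3)) + 8 = 14] peel the +8: subtract 8 from each side ⇒ sub: 3*(x + 3) = 6.
Step 5. [3*(x + 3) = 6] divide by the outer 3 ⇒ div: x + 3 = 2.
Step 6. [x + 3 = 2] 3 comes off first (subtract 3), so sub: x = -1.

Answer: x ∈ {-1}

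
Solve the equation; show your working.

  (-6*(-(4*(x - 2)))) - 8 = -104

Step 1. [(-6*(-(4*(x - 2)))) - 8 = -104] -8 is outermost — add 8 both sides ⇒ sub: -6*(-(4*(x - 2))) = -96.
Step 2. [-6*(-(4*(x - 2))) = -96] leading coefficient -6: divide by -6. So div: -(4*(x - 2)) = 16.
Step 3. [-(4*(x - 2)) = 16] LHS negated; negate both sides ⇒ neg: 4*(x - 2) = -16.
Step 4. [4*(x - 2) = -16] divide by the outer 4 ⇒ div: x - 2 = -4.
Step 5. [x - 2 = -4] -2 is outermost — add 2 both sides. So sub: x = -2.

Answer: x ∈ {-2}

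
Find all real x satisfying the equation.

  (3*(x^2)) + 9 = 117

Step 1. [(3*(x^2)) + 9 = 117] common factor 3 (LHS and 117) — divide through. So factor: (x^2) + 3 = 39.
Step 2. [(x^2) + 3 = 39] peel the +3: subtract 3 from each side. So sub: x^2 = 36.
Step 3. [x^2 = 36] 36 ≥ 0, LHS is (·)² — take ±√, so sqrt: x = 6 or -6.

Answer: x ∈ {-6, 6}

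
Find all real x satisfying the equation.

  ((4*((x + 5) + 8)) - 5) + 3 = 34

Step 1. [((4*((x + 5) + 8)) - 5) + 3 = 34] the outer +3 inverts by subtracting 3. So sub: (4*((x + 5) + 8)) - 5 = 31.
Step 2. [(4*((x + 5) + 8)) - 5 = 31] peel the -5: add 5 from each side, so sub: 4*((x + 5) + 8) = 36.
Step 3. [4*((x + 5) + 8) = 36] LHS = 4·(…); ÷4 both sides ⇒ div: (x + 5) + 8 = 9.
Step 4. [(x + 5) + 8 = 9] the outer +8 inverts by subtracting 8 ⇒ sub: x + 5 = 1.
Step 5. [x + 5 = 1] peel the +5: subtract 5 from each side ⇒ sub: x = -4.

Answer: x ∈ {-4}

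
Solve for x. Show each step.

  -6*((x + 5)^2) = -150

Step 1. [-6*((x + 5)^2) = -150] divide by the outer -6. So div: (x + 5)^2 = 25.
Step 2. [(x + 5)^2 = 25] √ both sides: 25 ≥ 0 gives two branches ⇒ sqrt: x + 5 = 5 or -5.
Step 3. [x + 5 = 5 or -5] peel the +5: subtract 5 from each side, so sub: x = 0 or -10.

Answer: x ∈ {-10, 0}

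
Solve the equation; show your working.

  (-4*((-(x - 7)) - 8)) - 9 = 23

Step 1. [(-4*((-(x - 7)) - 8)) - 9 = 23] peel the -9: add 9 from each side ⇒ sub: -4*((-(x - 7)) - 8) = 32.
Step 2. [-4*((-(x - 7)) - 8) = 32] LHS = -4·(…); ÷-4 both sides ⇒ div: (-(x - 7)) - 8 = -8.
Step 3. [(-(x - 7)) - 8 = -8] peel the -8: add 8 from each side ⇒ sub: -(x - 7) = 0.
Step 4. [-(x - 7) = 0] LHS negated; negate both sides. So neg: x - 7 = 0.
Step 5. [x - 7 = 0] -7 is outermost — add 7 both sides, so sub: x = 7.

Answer: x ∈ {7}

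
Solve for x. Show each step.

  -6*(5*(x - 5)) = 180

Step 1. [-6*(5*(x - 5)) = 180] LHS = -6·(…); ÷-6 both sides ⇒ div: 5*(x - 5) = -30.
Step 2. [5*(x - 5) = -30] leading coefficient 5: divide by 5 ⇒ div: x - 5 = -6.
Step 3. [x - 5 = -6] the outer -5 inverts by adding 5 ⇒ sub: x = -1.

Answer: x ∈ {-1}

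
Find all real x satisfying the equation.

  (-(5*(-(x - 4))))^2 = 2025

Step 1. [(-(5*(-(x - 4))))^2 = 2025] LHS squared, RHS 2025 ≥ 0: apply √ (±) ⇒ sqrt: -(5*(-(x - 4))) = 45 or -45.
Step 2. [-(5*(-(x - 4))) = 45 or -45] LHS negated; negate both sides, so neg: 5*(-(x - 4)) = -45 or 45.
Step 3. [5*(-(x - 4)) = -45 or 45] 5 out front; divide by 5. So div: -(x - 4) = -9 or 9.
Step 4. [-(x - 4) = -9 or 9] LHS negated; negate both sides, so neg: x - 4 = 9 or -9.
Step 5. [x - 4 = 9 or -9] the outer -4 inverts by adding 4. So sub: x = 13 or -5.

Answer: x ∈ {-5, 13}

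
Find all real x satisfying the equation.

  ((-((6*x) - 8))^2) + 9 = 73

Step 1. [((-((6*x) - 8))^2) + 9 = 73] peel the +9: subtract 9 from each side ⇒ sub: (-((6*x) - 8))^2 = 64.
Step 2. [(-((6*x) - 8))^2 = 64] 64 ≥ 0, LHS is (·)² — take ±√. So sqrt: -((6*x) - 8) = 8 or -8.
Step 3. [-((6*x) - 8) = 8 or -8] LHS negated; negate both sides, so neg: (6*x) - 8 = -8 or 8.
Step 4. [(6*x) - 8 = -8 or 8] -8 is outermost — add 8 both sides ⇒ sub: 6*x = 0 or 16.
Step 5. [6*x = 0 or 16] divide by the outer 6, so div: x = 0 or 8/3.

Answer: x ∈ {0, 8/3}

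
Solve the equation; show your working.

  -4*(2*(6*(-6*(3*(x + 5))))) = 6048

Step 1. [-4*(2*(6*(-6*(3*(x + 5))))) = 6048] LHS = -4·(…); ÷-4 both sides ⇒ div: 2*(6*(-6*(3*(x + 5)))) = -1512.
Step 2. [2*(6*(-6*(3*(x + 5)))) = -1512] divide by the outer 2. So div: 6*(-6*(3*(x + 5))) = -756.
Step 3. [6*(-6*(3*(x + 5))) = -756] divide by the outer 6. So div: -6*(3*(x + 5)) = -126.
Step 4. [-6*(3*(x + 5)) = -126] divide by the outer -6. So div: 3*(x + 5) = 21.
Step 5. [3*(x + 5) = 21] 3·(inner) — divide through by 3 ⇒ div: x + 5 = 7.
Step 6. [x + 5 = 7] subtract 5: x sits inside (… + 5), so sub: x = 2.

Answer: x ∈ {2}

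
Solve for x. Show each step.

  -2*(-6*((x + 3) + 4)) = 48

Step 1. [-2*(-6*((x + 3) + 4)) = 48] divide by the outer -2. So div: -6*((x + 3) + 4) = -24.
Step 2. [-6*((x + 3) + 4) = -24] -6·(inner) — divide through by -6, so div: (x + 3) + 4 = 4.
Step 3. [(x + 3) + 4 = 4] the outer +4 inverts by subtracting 4. So sub: x + 3 = 0.
Step 4. [x + 3 = 0] subtract 3: x sits inside (… + 3) ⇒ sub: x = -3.

Answer: x ∈ {-3}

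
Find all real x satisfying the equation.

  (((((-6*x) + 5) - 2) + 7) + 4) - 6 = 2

Step 1. [(((((-6*x) + 5) - 2) + 7) + 4) - 6 = 2] peel the -6: add 6 from each side, so sub: ((((-6*x) + 5) - 2) + 7) + 4 = 8.
Step 2. [((((-6*x) + 5) - 2) + 7) + 4 = 8] 4 comes off first (subtract 4) ⇒ sub: (((-6*x) + 5) - 2) + 7 = 4.
Step 3. [(((-6*x) + 5) - 2) + 7 = 4] +7 is outermost — subtract 7 both sides ⇒ sub: ((-6*x) + 5) - 2 = -3.
Step 4. [((-6*x) + 5) - 2 = -3] peel the -2: add 2 from each side. So sub: (-6*x) + 5 = -1.
Step 5. [(-6*x) + 5 = -1] the outer +5 inverts by subtracting 5 ⇒ sub: -6*x = -6.
Step 6. [-6*x = -6] leading coefficient -6: divide by -6 ⇒ div: x = 1.

Answer: x ∈ {1}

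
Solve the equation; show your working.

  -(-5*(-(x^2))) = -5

Step 1. [-(-5*(-(x^2))) = -5] flip signs both sides ⇒ neg: -5*(-(x^2)) = 5.
Step 2. [-5*(-(x^2)) = 5] -5·(inner) — divide through by -5. So div: -(x^2) = -1.
Step 3. [-(x^2) = -1] leading − — multiply by −1, so neg: x^2 = 1.
Step 4. [x^2 = 1] √ both sides: 1 ≥ 0 gives two branches ⇒ sqrt: x = 1 or -1.

Answer: x ∈ {-1, 1}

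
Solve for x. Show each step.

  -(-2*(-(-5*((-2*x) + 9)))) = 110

Step 1. [-(-2*(-(-5*((-2*x) + 9)))) = 110] LHS negated; negate both sides ⇒ neg: -2*(-(-5*((-2*x) + 9))) = -110.
Step 2. [-2*(-(-5*((-2*x) + 9))) = -110] leading coefficient -2: divide by -2, so div: -(-5*((-2*x) + 9)) = 55.
Step 3. [-(-5*((-2*x) + 9)) = 55] LHS negated; negate both sides. So neg: -5*((-2*x) + 9) = -55.
Step 4. [-5*((-2*x) + 9) = -55] -5·(inner) — divide through by -5, so div: (-2*x) + 9 = 11.
Step 5. [(-2*x) + 9 = 11] subtract 9: x sits inside (… + 9), so sub: -2*x = 2.
Step 6. [-2*x = 2] -2·(inner) — divide through by -2. So div: x = -1.

Answer: x ∈ {-1}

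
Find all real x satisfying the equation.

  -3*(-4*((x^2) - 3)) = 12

Step 1. [-3*(-4*((x^2) - 3)) = 12] divide by the outer -3. So div: -4*((x^2) - 3) = -4.
Step 2. [-4*((x^2) - 3) = -4] -4 out front; divide by -4. So div: (x^2) - 3 = 1.
Step 3. [(x^2) - 3 = 1] the outer -3 inverts by adding 3, so sub: x^2 = 4.
Step 4. [x^2 = 4] √ both sides: 4 ≥ 0 gives two branches ⇒ sqrt: x = 2 or -2.

Answer: x ∈ {-2, 2}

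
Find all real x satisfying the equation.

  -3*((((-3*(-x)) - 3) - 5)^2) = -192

Step 1. [-3*((((-3*(-x)) - 3) - 5)^2) = -192] -3·(inner) — divide through by -3, so div: (((-3*(-x)) - 3) - 5)^2 = 64.
Step 2. [(((-3*(-x)) - 3) - 5)^2 = 64] √ both sides: 64 ≥ 0 gives two branches. So sqrt: ((-3*(-x)) - 3) - 5 = 8 or -8.
Step 3. [((-3*(-x)) - 3) - 5 = 8 or -8] peel the -5: add 5 from each side. So sub: (-3*(-x)) - 3 = 13 or -3.
Step 4. [(-3*(-x)) - 3 = 13 or -3] add 3: x sits inside (… - 3) ⇒ sub: -3*(-x) = 16 or 0.
Step 5. [-3*(-x) = 16 or 0] LHS = -3·(…); ÷-3 both sides ⇒ div: -x = -16/3 or 0.
Step 6. [-x = -16/3 or 0] leading − — multiply by −1, so neg: x = 16/3 or 0.

Answer: x ∈ {0, 16/3}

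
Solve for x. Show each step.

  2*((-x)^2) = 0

Step 1. [2*((-x)^2) = 0] divide by the outer 2, so div: (-x)^2 = 0.
Step 2. [(-x)^2 = 0] LHS squared, RHS 0 ≥ 0: apply √ (±), so sqrt: -x = 0.
Step 3. [-x = 0] leading − — multiply by −1. So neg: x = 0.

Answer: x ∈ {0}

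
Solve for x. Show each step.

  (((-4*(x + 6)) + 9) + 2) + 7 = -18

Step 1. [(((-4*(x + 6)) + 9) + 2) + 7 = -18] +7 is outermost — subtract 7 both sides. So sub: ((-4*(x + 6)) + 9) + 2 = -25.
Step 2. [((-4*(x + 6)) + 9) + 2 = -25] peel the +2: subtract 2 from each side. So sub: (-4*(x + 6)) + 9 = -27.
Step 3. [(-4*(x + 6)) + 9 = -27] the outer +9 inverts by subtracting 9. So sub: -4*(x + 6) = -36.
Step 4. [-4*(x + 6) = -36] -4 out front; divide by -4. So div: x + 6 = 9.
Step 5. [x + 6 = 9] the outer +6 inverts by subtracting 6 ⇒ sub: x = 3.

Answer: x ∈ {3}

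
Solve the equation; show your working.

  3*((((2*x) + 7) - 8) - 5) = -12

Step 1. [3*((((2*x) + 7) - 8) - 5) = -12] leading coefficient 3: divide by 3 ⇒ div: (((2*x) + 7) - 8) - 5 = -4.
Step 2. [(((2*x) + 7) - 8) - 5 = -4] -5 is outermost — add 5 both sides, so sub: ((2*x) + 7) - 8 = 1.
Step 3. [((2*x) + 7) - 8 = 1] peel the -8: add 8 from each side. So sub: (2*x) + 7 = 9.
Step 4. [(2*x) + 7 = 9] peel the +7: subtract 7 from each side ⇒ sub: 2*x = 2.
Step 5. [2*x = 2] 2·(inner) — divide through by 2 ⇒ div: x = 1.

Answer: x ∈ {1}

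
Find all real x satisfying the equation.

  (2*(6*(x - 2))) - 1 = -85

Step 1. [(2*(6*(x - 2))) - 1 = -85] -1 is outermost — add 1 both sides. So sub: 2*(6*(x - 2)) = -84.
Step 2. [2*(6*(x - 2)) = -84] leading coefficient 2: divide by 2 ⇒ div: 6*(x - 2) = -42.
Step 3. [6*(x - 2) = -42] 6 out front; divide by 6. So div: x - 2 = -7.
Step 4. [x - 2 = -7] -2 is outermost — add 2 both sides ⇒ sub: x = -5.

Answer: x ∈ {-5}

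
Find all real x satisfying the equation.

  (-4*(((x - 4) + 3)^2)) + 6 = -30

Step 1. [(-4*(((x - 4) + 3)^2)) + 6 = -30] the outer +6 inverts by subtracting 6. So sub: -4*(((x - 4) + 3)^2) = -36.
Step 2. [-4*(((x - 4) + 3)^2) = -36] -4·(inner) — divide through by -4. So div: ((x - 4) + 3)^2 = 9.
Step 3. [((x - 4) + 3)^2 = 9] LHS squared, RHS 9 ≥ 0: apply √ (±). So sqrt: (x - 4) + 3 = 3 or -3.
Step 4. [(x - 4) + 3 = 3 or -3] the outer +3 inverts by subtracting 3 ⇒ sub: x - 4 = 0 or -6.
Step 5. [x - 4 = 0 or -6] peel the -4: add 4 from each side ⇒ sub: x = 4 or -2.

Answer: x ∈ {-2, 4}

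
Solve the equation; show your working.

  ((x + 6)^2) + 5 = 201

Step 1. [((x + 6)^2) + 5 = 201] peel the +5: subtract 5 from each side. So sub: (x + 6)^2 = 196.
Step 2. [(x + 6)^2 = 196] LHS squared, RHS 196 ≥ 0: apply √ (±). So sqrt: x + 6 = 14 or -14.
Step 3. [x + 6 = 14 or -14] subtract 6: x sits inside (… + 6). So sub: x = 8 or -20.

Answer: x ∈ {-20, 8}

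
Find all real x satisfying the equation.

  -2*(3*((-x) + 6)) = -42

Step 1. [-2*(3*((-x) + 6)) = -42] leading coefficient -2: divide by -2. So div: 3*((-x) + 6) = 21.
Step 2. [3*((-x) + 6) = 21] LHS = 3·(…); ÷3 both sides, so div: (-x) + 6 = 7.
Step 3. [(-x) + 6 = 7] +6 is outermost — subtract 6 both sides, so sub: -x = 1.
Step 4. [-x = 1] flip signs both sides. So neg: x = -1.

Answer: x ∈ {-1}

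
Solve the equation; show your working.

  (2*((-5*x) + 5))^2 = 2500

Step 1. [(2*((-5*x) + 5))^2 = 2500] 2500 ≥ 0, LHS is (·)² — take ±√. So sqrt: 2*((-5*x) + 5) = 50 or -50.
Step 2. [2*((-5*x) + 5) = 50 or -50] 2 out front; divide by 2, so div: (-5*x) + 5 = 25 or -25.
Step 3. [(-5*x) + 5 = 25 or -25] the outer +5 inverts by subtracting 5, so sub: -5*x = 20 or -30.
Step 4. [-5*x = 20 or -30] -5 out front; divide by -5. So div: x = -4 or 6.

Answer: x ∈ {-4, 6}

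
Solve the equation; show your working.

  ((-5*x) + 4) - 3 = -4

Step 1. [((-5*x) + 4) - 3 = -4] add 3: x sits inside (… - 3). So sub: (-5*x) + 4 = -1.
Step 2. [(-5*x) + 4 = -1] peel the +4: subtract 4 from each side ⇒ sub: -5*x = -5.
Step 3. [-5*x = -5] -5·(inner) — divide through by -5, so div: x = 1.

Answer: x ∈ {1}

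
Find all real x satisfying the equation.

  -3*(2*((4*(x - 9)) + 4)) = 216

Step 1. [-3*(2*((4*(x - 9)) + 4)) = 216] LHS = -3·(…); ÷-3 both sides, so div: 2*((4*(x - 9)) + 4) = -72.
Step 2. [2*((4*(x - 9)) + 4) = -72] 2 out front; divide by 2. So div: (4*(x - 9)) + 4 = -36.
Step 3. [(4*(x - 9)) + 4 = -36] peel the +4: subtract 4 from each side, so sub: 4*(x - 9) = -40.
Step 4. [4*(x - 9) = -40] 4·(inner) — divide through by 4 ⇒ div: x - 9 = -10.
Step 5. [x - 9 = -10] peel the -9: add 9 from each side. So sub: x = -1.

Answer: x ∈ {-1}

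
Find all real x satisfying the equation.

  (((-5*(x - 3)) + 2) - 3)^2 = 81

Step 1. [(((-5*(x - 3)) + 2) - 3)^2 = 81] √ both sides: 81 ≥ 0 gives two branches. So sqrt: ((-5*(x - 3)) + 2) - 3 = 9 or -9.
Step 2. [((-5*(x - 3)) + 2) - 3 = 9 or -9] -3 is outermost — add 3 both sides. So sub: (-5*(x - 3)) + 2 = 12 or -6.
Step 3. [(-5*(x - 3)) + 2 = 12 or -6] peel the +2: subtract 2 from each side ⇒ sub: -5*(x - 3) = 10 or -8.
Step 4. [-5*(x - 3) = 10 or -8] LHS = -5·(…); ÷-5 both sides. So div: x - 3 = -2 or 8/5.
Step 5. [x - 3 = -2 or 8/5] the outer -3 inverts by adding 3. So sub: x = 1 or 23/5.

Answer: x ∈ {1, 23/5}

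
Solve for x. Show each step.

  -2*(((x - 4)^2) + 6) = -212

Step 1. [-2*(((x - 4)^2) + 6) = -212] leading coefficient -2: divide by -2 ⇒ div: ((x - 4)^2) + 6 = 106.
Step 2. [((x - 4)^2) + 6 = 106] subtract 6: x sits inside (… + 6). So sub: (x - 4)^2 = 100.
Step 3. [(x - 4)^2 = 100] LHS squared, RHS 100 ≥ 0: apply √ (±). So sqrt: x - 4 = 10 or -10.
Step 4. [x - 4 = 10 or -10] -4 is outermost — add 4 both sides ⇒ sub: x = 14 or -6.

Answer: x ∈ {-6, 14}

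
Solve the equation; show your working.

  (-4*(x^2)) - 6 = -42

Step 1. [(-4*(x^2)) - 6 = -42] -6 is outermost — add 6 both sides, so sub: -4*(x^2) = -36.
Step 2. [-4*(x^2) = -36] -4 out front; divide by -4. So div: x^2 = 9.
Step 3. [x^2 = 9] LHS squared, RHS 9 ≥ 0: apply √ (±). So sqrt: x = 3 or -3.

Answer: x ∈ {-3, 3}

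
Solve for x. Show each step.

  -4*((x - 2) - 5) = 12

Step 1. [-4*((x - 2) - 5) = 12] LHS = -4·(…); ÷-4 both sides ⇒ div: (x - 2) - 5 = -3.
Step 2. [(x - 2) - 5 = -3] the outer -5 inverts by adding 5, so sub: x - 2 = 2.
Step 3. [x - 2 = 2] -2 is outermost — add 2 both sides ⇒ sub: x = 4.

Answer: x ∈ {4}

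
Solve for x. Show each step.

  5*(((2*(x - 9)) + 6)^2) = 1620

Step 1. [5*(((2*(x - 9)) + 6)^2) = 1620] leading coefficient 5: divide by 5. So div: ((2*(x - 9)) + 6)^2 = 324.
Step 2. [((2*(x - 9)) + 6)^2 = 324] 324 ≥ 0, LHS is (·)² — take ±√. So sqrt: (2*(x - 9)) + 6 = 18 or -18.
Step 3. [(2*(x - 9)) + 6 = 18 or -18] 2 | LHS and 2 | 18 or -18: pull 2 out. So factor: (x - 9) + 3 = 9 or -9.
Step 4. [(x - 9) + 3 = 9 or -9] 3 comes off first (subtract 3), so sub: x - 9 = 6 or -12.
Step 5. [x - 9 = 6 or -12] 9 comes off first (add 9), so sub: x = 15 or -3.

Answer: x ∈ {-3, 15}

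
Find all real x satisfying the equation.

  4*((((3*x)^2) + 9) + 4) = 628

Step 1. [4*((((3*x)^2) + 9) + 4) = 628] 4 out front; divide by 4, so div: (((3*x)^2) + 9) + 4 = 157.
Step 2. [(((3*x)^2) + 9) + 4 = 157] +4 is outermost — subtract 4 both sides. So sub: ((3*x)^2) + 9 = 153.
Step 3. [((3*x)^2) + 9 = 153] 9 comes off first (subtract 9), so sub: (3*x)^2 = 144.
Step 4. [(3*x)^2 = 144] 144 ≥ 0, LHS is (·)² — take ±√, so sqrt: 3*x = 12 or -12.
Step 5. [3*x = 12 or -12] leading coefficient 3: divide by 3. So div: x = 4 or -4.

Answer: x ∈ {-4, 4}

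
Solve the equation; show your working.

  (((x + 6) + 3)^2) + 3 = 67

Step 1. [(((x + 6) + 3)^2) + 3 = 67] 3 comes off first (subtract 3). So sub: ((x + 6) + 3)^2 = 64.
Step 2. [((x + 6) + 3)^2 = 64] √ both sides: 64 ≥ 0 gives two branches. So sqrt: (x + 6) + 3 = 8 or -8.
Step 3. [(x + 6) + 3 = 8 or -8] 3 comes off first (subtract 3), so sub: x + 6 = 5 or -11.
Step 4. [x + 6 = 5 or -11] peel the +6: subtract 6 from each side ⇒ sub: x = -1 or -17.

Answer: x ∈ {-17, -1}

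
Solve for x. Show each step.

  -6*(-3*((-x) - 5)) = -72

Step 1. [-6*(-3*((-x) - 5)) = -72] -6 out front; divide by -6 ⇒ div: -3*((-x) - 5) = 12.
Step 2. [-3*((-x) - 5) = 12] -3 out front; divide by -3 ⇒ div: (-x) - 5 = -4.
Step 3. [(-x) - 5 = -4] -5 is outermost — add 5 both sides. So sub: -x = 1.
Step 4. [-x = 1] flip signs both sides, so neg: x = -1.

Answer: x ∈ {-1}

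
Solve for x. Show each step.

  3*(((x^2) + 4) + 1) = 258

Step 1. [3*(((x^2) + 4) + 1) = 258] LHS = 3·(…); ÷3 both sides, so div: ((x^2) + 4) + 1 = 86.
Step 2. [((x^2) + 4) + 1 = 86] +1 is outermost — subtract 1 both sides, so sub: (x^2) + 4 = 85.
Step 3. [(x^2) + 4 = 85] 4 comes off first (subtract 4) ⇒ sub: x^2 = 81.
Step 4. [x^2 = 81] LHS squared, RHS 81 ≥ 0: apply √ (±), so sqrt: x = 9 or -9.

Answer: x ∈ {-9, 9}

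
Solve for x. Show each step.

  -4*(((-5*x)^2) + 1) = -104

Step 1. [-4*(((-5*x)^2) + 1) = -104] divide by the outer -4 ⇒ div: ((-5*x)^2) + 1 = 26.
Step 2. [((-5*x)^2) + 1 = 26] 1 comes off first (subtract 1) ⇒ sub: (-5*x)^2 = 25.
Step 3. [(-5*x)^2 = 25] √ both sides: 25 ≥ 0 gives two branches, so sqrt: -5*x = 5 or -5.
Step 4. [-5*x = 5 or -5] -5·(inner) — divide through by -5, so div: x = -1 or 1.

Answer: x ∈ {-1, 1}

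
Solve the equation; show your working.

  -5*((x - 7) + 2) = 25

Step 1. [-5*((x - 7) + 2) = 25] -5 out front; divide by -5, so div: (x - 7) + 2 = -5.
Step 2. [(x - 7) + 2 = -5] peel the +2: subtract 2 from each side. So sub: x - 7 = -7.
Step 3. [x - 7 = -7] add 7: x sits inside (… - 7). So sub: x = 0.

Answer: x ∈ {0}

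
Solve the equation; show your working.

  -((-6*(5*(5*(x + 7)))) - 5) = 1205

Step 1. [-((-6*(5*(5*(x + 7)))) - 5) = 1205] leading − — multiply by −1 ⇒ neg: (-6*(5*(5*(x + 7)))) - 5 = -1205.
Step 2. [(-6*(5*(5*(x + 7)))) - 5 = -1205] -5 is outermost — add 5 both sides ⇒ sub: -6*(5*(5*(x + 7))) = -1200.
Step 3. [-6*(5*(5*(x + 7))) = -1200] LHS = -6·(…); ÷-6 both sides ⇒ div: 5*(5*(x + 7)) = 200.
Step 4. [5*(5*(x + 7)) = 200] divide by the outer 5 ⇒ div: 5*(x + 7) = 40.
Step 5. [5*(x + 7) = 40] LHS = 5·(…); ÷5 both sides. So div: x + 7 = 8.
Step 6. [x + 7 = 8] +7 is outermost — subtract 7 both sides. So sub: x = 1.

Answer: x ∈ {1}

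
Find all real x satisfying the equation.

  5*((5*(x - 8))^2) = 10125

Step 1. [5*((5*(x - 8))^2) = 10125] LHS = 5·(…); ÷5 both sides, so div: (5*(x - 8))^2 = 2025.
Step 2. [(5*(x - 8))^2 = 2025] 2025 ≥ 0, LHS is (·)² — take ±√. So sqrt: 5*(x - 8) = 45 or -45.
Step 3. [5*(x - 8) = 45 or -45] 5 out front; divide by 5. So div: x - 8 = 9 or -9.
Step 4. [x - 8 = 9 or -9] add 8: x sits inside (… - 8), so sub: x = 17 or -1.

Answer: x ∈ {-1, 17}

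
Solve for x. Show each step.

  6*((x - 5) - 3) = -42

Step 1. [6*((x - 5) - 3) = -42] LHS = 6·(…); ÷6 both sides ⇒ div: (x - 5) - 3 = -7.
Step 2. [(x - 5) - 3 = -7] add 3: x sits inside (… - 3), so sub: x - 5 = -4.
Step 3. [x - 5 = -4] peel the -5: add 5 from each side, so sub: x = 1.

Answer: x ∈ {1}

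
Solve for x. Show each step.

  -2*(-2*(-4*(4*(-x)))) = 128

Step 1. [-2*(-2*(-4*(4*(-x)))) = 128] LHS = -2·(…); ÷-2 both sides ⇒ div: -2*(-4*(4*(-x))) = -64.
Step 2. [-2*(-4*(4*(-x))) = -64] divide by the outer -2. So div: -4*(4*(-x)) = 32.
Step 3. [-4*(4*(-x)) = 32] -4 out front; divide by -4, so div: 4*(-x) = -8.
Step 4. [4*(-x) = -8] LHS = 4·(…); ÷4 both sides, so div: -x = -2.
Step 5. [-x = -2] flip signs both sides ⇒ neg: x = 2.

Answer: x ∈ {2}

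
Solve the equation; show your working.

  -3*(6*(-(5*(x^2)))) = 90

Step 1. [-3*(6*(-(5*(x^2)))) = 90] LHS = -3·(…); ÷-3 both sides. So div: 6*(-(5*(x^2))) = -30.
Step 2. [6*(-(5*(x^2))) = -30] 6·(inner) — divide through by 6 ⇒ div: -(5*(x^2)) = -5.
Step 3. [-(5*(x^2)) = -5] leading − — multiply by −1 ⇒ neg: 5*(x^2) = 5.
Step 4. [5*(x^2) = 5] LHS = 5·(…); ÷5 both sides, so div: x^2 = 1.
Step 5. [x^2 = 1] √ both sides: 1 ≥ 0 gives two branches, so sqrt: x = 1 or -1.

Answer: x ∈ {-1, 1}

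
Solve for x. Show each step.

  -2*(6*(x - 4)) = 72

Step 1. [-2*(6*(x - 4)) = 72] -2·(inner) — divide through by -2 ⇒ div: 6*(x - 4) = -36.
Step 2. [6*(x - 4) = -36] 6·(inner) — divide through by 6, so div: x - 4 = -6.
Step 3. [x - 4 = -6] -4 is outermost — add 4 both sides. So sub: x = -2.

Answer: x ∈ {-2}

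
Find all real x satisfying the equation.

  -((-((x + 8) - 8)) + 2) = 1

Step 1. [-((-((x + 8) - 8)) + 2) = 1] flip signs both sides, so neg: (-((x + 8) - 8)) + 2 = -1.
Step 2. [(-((x + 8) - 8)) + 2 = -1] peel the +2: subtract 2 from each side. So sub: -((x + 8) - 8) = -3.
Step 3. [-((x + 8) - 8) = -3] leading − — multiply by −1 ⇒ neg: (x + 8) - 8 = 3.
Step 4. [(x + 8) - 8 = 3] -8 is outermost — add 8 both sides, so sub: x + 8 = 11.
Step 5. [x + 8 = 11] the outer +8 inverts by subtracting 8, so sub: x = 3.

Answer: x ∈ {3}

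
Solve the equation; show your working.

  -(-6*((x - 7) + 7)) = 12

Step 1. [-(-6*((x - 7) + 7)) = 12] LHS negated; negate both sides ⇒ neg: -6*((x - 7) + 7) = -12.
Step 2. [-6*((x - 7) + 7) = -12] LHS = -6·(…); ÷-6 both sides, so div: (x - 7) + 7 = 2.
Step 3. [(x - 7) + 7 = 2] 7 comes off first (subtract 7), so sub: x - 7 = -5.
Step 4. [x - 7 = -5] add 7: x sits inside (… - 7). So sub: x = 2.

Answer: x ∈ {2}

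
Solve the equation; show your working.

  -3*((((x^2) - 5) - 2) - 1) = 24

Step 1. [-3*((((x^2) - 5) - 2) - 1) = 24] divide by the outer -3. So div: (((x^2) - 5) - 2) - 1 = -8.
Step 2. [(((x^2) - 5) - 2) - 1 = -8] add 1: x sits inside (… - 1), so sub: ((x^2) - 5) - 2 = -7.
Step 3. [((x^2) - 5) - 2 = -7] -2 is outermost — add 2 both sides, so sub: (x^2) - 5 = -5.
Step 4. [(x^2) - 5 = -5] the outer -5 inverts by adding 5. So sub: x^2 = 0.
Step 5. [x^2 = 0] LHS squared, RHS 0 ≥ 0: apply √ (±). So sqrt: x = 0.

Answer: x ∈ {0}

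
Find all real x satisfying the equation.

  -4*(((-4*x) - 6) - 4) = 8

Step 1. [-4*(((-4*x) - 6) - 4) = 8] -4 out front; divide by -4, so div: ((-4*x) - 6) - 4 = -2.
Step 2. [((-4*x) - 6) - 4 = -2] add 4: x sits inside (… - 4), so sub: (-4*x) - 6 = 2.
Step 3. [(-4*x) - 6 = 2] 6 comes off first (add 6) ⇒ sub: -4*x = 8.
Step 4. [-4*x = 8] -4 out front; divide by -4 ⇒ div: x = -2.

Answer: x ∈ {-2}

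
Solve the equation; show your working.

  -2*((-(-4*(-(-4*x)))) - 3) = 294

Step 1. [-2*((-(-4*(-(-4*x)))) - 3) = 294] leading coefficient -2: divide by -2. So div: (-(-4*(-(-4*x)))) - 3 = -147.
Step 2. [(-(-4*(-(-4*x)))) - 3 = -147] 3 comes off first (add 3) ⇒ sub: -(-4*(-(-4*x))) = -144.
Step 3. [-(-4*(-(-4*x))) = -144] LHS negated; negate both sides, so neg: -4*(-(-4*x)) = 144.
Step 4. [-4*(-(-4*x)) = 144] -4 out front; divide by -4. So div: -(-4*x) = -36.
Step 5. [-(-4*x) = -36] leading − — multiply by −1, so neg: -4*x = 36.
Step 6. [-4*x = 36] divide by the outer -4, so div: x = -9.

Answer: x ∈ {-9}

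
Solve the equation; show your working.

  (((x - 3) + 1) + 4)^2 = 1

Step 1. [(((x - 3) + 1) + 4)^2 = 1] 1 ≥ 0, LHS is (·)² — take ±√ ⇒ sqrt: ((x - 3) + 1) + 4 = 1 or -1.
Step 2. [((x - 3) + 1) + 4 = 1 or -1] 4 comes off first (subtract 4) ⇒ sub: (x - 3) + 1 = -3 or -5.
Step 3. [(x - 3) + 1 = -3 or -5] the outer +1 inverts by subtracting 1, so sub: x - 3 = -4 or -6.
Step 4. [x - 3 = -4 or -6] -3 is outermost — add 3 both sides, so sub: x = -1 or -3.

Answer: x ∈ {-3, -1}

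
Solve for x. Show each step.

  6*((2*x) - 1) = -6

Step 1. [6*((2*x) - 1) = -6] 6·(inner) — divide through by 6, so div: (2*x) - 1 = -1.
Step 2. [(2*x) - 1 = -1] -1 is outermost — add 1 both sides, so sub: 2*x = 0.
Step 3. [2*x = 0] LHS = 2·(…); ÷2 both sides, so div: x = 0.

Answer: x ∈ {0}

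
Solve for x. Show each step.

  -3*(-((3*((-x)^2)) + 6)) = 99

Step 1. [-3*(-((3*((-x)^2)) + 6)) = 99] -3·(inner) — divide through by -3, so div: -((3*((-x)^2)) + 6) = -33.
Step 2. [-((3*((-x)^2)) + 6) = -33] leading − — multiply by −1, so neg: (3*((-x)^2)) + 6 = 33.
Step 3. [(3*((-x)^2)) + 6 = 33] +6 is outermost — subtract 6 both sides, so sub: 3*((-x)^2) = 27.
Step 4. [3*((-x)^2) = 27] LHS = 3·(…); ÷3 both sides, so div: (-x)^2 = 9.
Step 5. [(-x)^2 = 9] LHS squared, RHS 9 ≥ 0: apply √ (±) ⇒ sqrt: -x = 3 or -3.
Step 6. [-x = 3 or -3] flip signs both sides ⇒ neg: x = -3 or 3.

Answer: x ∈ {-3, 3}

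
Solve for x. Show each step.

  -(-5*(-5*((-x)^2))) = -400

Step 1. [-(-5*(-5*((-x)^2))) = -400] leading − — multiply by −1 ⇒ neg: -5*(-5*((-x)^2)) = 400.
Step 2. [-5*(-5*((-x)^2)) = 400] LHS = -5·(…); ÷-5 both sides ⇒ div: -5*((-x)^2) = -80.
Step 3. [-5*((-x)^2) = -80] LHS = -5·(…); ÷-5 both sides ⇒ div: (-x)^2 = 16.
Step 4. [(-x)^2 = 16] √ both sides: 16 ≥ 0 gives two branches, so sqrt: -x = 4 or -4.
Step 5. [-x = 4 or -4] LHS negated; negate both sides, so neg: x = -4 or 4.

Answer: x ∈ {-4, 4}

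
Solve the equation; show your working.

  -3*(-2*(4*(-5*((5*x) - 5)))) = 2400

Step 1. [-3*(-2*(4*(-5*((5*x) - 5)))) = 2400] LHS = -3·(…); ÷-3 both sides, so div: -2*(4*(-5*((5*x) - 5))) = -800.
Step 2. [-2*(4*(-5*((5*x) - 5))) = -800] -2·(inner) — divide through by -2. So div: 4*(-5*((5*x) - 5)) = 400.
Step 3. [4*(-5*((5*x) - 5)) = 400] leading coefficient 4: divide by 4 ⇒ div: -5*((5*x) - 5) = 100.
Step 4. [-5*((5*x) - 5) = 100] leading coefficient -5: divide by -5. So div: (5*x) - 5 = -20.
Step 5. [(5*x) - 5 = -20] the outer -5 inverts by adding 5. So sub: 5*x = -15.
Step 6. [5*x = -15] 5·(inner) — divide through by 5. So div: x = -3.

Answer: x ∈ {-3}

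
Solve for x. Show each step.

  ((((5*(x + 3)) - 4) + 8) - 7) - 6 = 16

Step 1. [((((5*(x + 3)) - 4) + 8) - 7) - 6 = 16] peel the -6: add 6 from each side ⇒ sub: (((5*(x + 3)) - 4) + 8) - 7 = 22.
Step 2. [(((5*(x + 3)) - 4) + 8) - 7 = 22] peel the -7: add 7 from each side. So sub: ((5*(x + 3)) - 4) + 8 = 29.
Step 3. [((5*(x + 3)) - 4) + 8 = 29] the outer +8 inverts by subtracting 8, so sub: (5*(x + 3)) - 4 = 21.
Step 4. [(5*(x + 3)) - 4 = 21] the outer -4 inverts by adding 4 ⇒ sub: 5*(x + 3) = 25.
Step 5. [5*(x + 3) = 25] 5·(inner) — divide through by 5 ⇒ div: x + 3 = 5.
Step 6. [x + 3 = 5] +3 is outermost — subtract 3 both sides ⇒ sub: x = 2.

Answer: x ∈ {2}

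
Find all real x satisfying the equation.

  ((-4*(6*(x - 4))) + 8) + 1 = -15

Step 1. [((-4*(6*(x - 4))) + 8) + 1 = -15] the outer +1 inverts by subtracting 1 ⇒ sub: (-4*(6*(x - 4))) + 8 = -16.
Step 2. [(-4*(6*(x - 4))) + 8 = -16] -4 divides every term; factor it out ⇒ factor: (6*(x - 4)) - 2 = 4.
Step 3. [(6*(x - 4)) - 2 = 4] add 2: x sits inside (… - 2), so sub: 6*(x - 4) = 6.
Step 4. [6*(x - 4) = 6] leading coefficient 6: divide by 6 ⇒ div: x - 4 = 1.
Step 5. [x - 4 = 1] -4 is outermost — add 4 both sides. So sub: x = 5.

Answer: x ∈ {5}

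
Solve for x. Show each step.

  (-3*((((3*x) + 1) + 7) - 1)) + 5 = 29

Step 1. [(-3*((((3*x) + 1) + 7) - 1)) + 5 = 29] subtract 5: x sits inside (… + 5) ⇒ sub: -3*((((3*x) + 1) + 7) - 1) = 24.
Step 2. [-3*((((3*x) + 1) + 7) - 1) = 24] -3 out front; divide by -3. So div: (((3*x) + 1) + 7) - 1 = -8.
Step 3. [(((3*x) + 1) + 7) - 1 = -8] 1 comes off first (add 1). So sub: ((3*x) + 1) + 7 = -7.
Step 4. [((3*x) + 1) + 7 = -7] subtract 7: x sits inside (… + 7) ⇒ sub: (3*x) + 1 = -14.
Step 5. [(3*x) + 1 = -14] subtract 1: x sits inside (… + 1), so sub: 3*x = -15.
Step 6. [3*x = -15] divide by the outer 3, so div: x = -5.

Answer: x ∈ {-5}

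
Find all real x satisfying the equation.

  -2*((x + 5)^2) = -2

Step 1. [-2*((x + 5)^2) = -2] LHS = -2·(…); ÷-2 both sides ⇒ div: (x + 5)^2 = 1.
Step 2. [(x + 5)^2 = 1] LHS squared, RHS 1 ≥ 0: apply √ (±). So sqrt: x + 5 = 1 or -1.
Step 3. [x + 5 = 1 or -1] the outer +5 inverts by subtracting 5, so sub: x = -4 or -6.

Answer: x ∈ {-6, -4}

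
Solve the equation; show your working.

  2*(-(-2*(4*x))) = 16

Step 1. [2*(-(-2*(4*x))) = 16] LHS = 2·(…); ÷2 both sides, so div: -(-2*(4*x)) = 8.
Step 2. [-(-2*(4*x)) = 8] LHS negated; negate both sides. So neg: -2*(4*x) = -8.
Step 3. [-2*(4*x) = -8] divide by the outer -2 ⇒ div: 4*x = 4.
Step 4. [4*x = 4] divide by the outer 4 ⇒ div: x = 1.

Answer: x ∈ {1}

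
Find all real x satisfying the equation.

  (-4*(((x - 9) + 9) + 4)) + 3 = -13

Step 1. [(-4*(((x - 9) + 9) + 4)) + 3 = -13] subtract 3: x sits inside (… + 3). So sub: -4*(((x - 9) + 9) + 4) = -16.
Step 2. [-4*(((x - 9) + 9) + 4) = -16] -4·(inner) — divide through by -4, so div: ((x - 9) + 9) + 4 = 4.
Step 3. [((x - 9) + 9) + 4 = 4] subtract 4: x sits inside (… + 4) ⇒ sub: (x - 9) + 9 = 0.
Step 4. [(x - 9) + 9 = 0] the outer +9 inverts by subtracting 9 ⇒ sub: x - 9 = -9.
Step 5. [x - 9 = -9] the outer -9 inverts by adding 9 ⇒ sub: x = 0.

Answer: x ∈ {0}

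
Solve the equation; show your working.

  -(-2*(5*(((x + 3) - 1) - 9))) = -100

Step 1. [-(-2*(5*(((x + 3) - 1) - 9))) = -100] flip signs both sides ⇒ neg: -2*(5*(((x + 3) - 1) - 9)) = 100.
Step 2. [-2*(5*(((x + 3) - 1) - 9)) = 100] leading coefficient -2: divide by -2, so div: 5*(((x + 3) - 1) - 9) = -50.
Step 3. [5*(((x + 3) - 1) - 9) = -50] LHS = 5·(…); ÷5 both sides, so div: ((x + 3) - 1) - 9 = -10.
Step 4. [((x + 3) - 1) - 9 = -10] peel the -9: add 9 from each side, so sub: (x + 3) - 1 = -1.
Step 5. [(x + 3) - 1 = -1] peel the -1: add 1 from each side, so sub: x + 3 = 0.
Step 6. [x + 3 = 0] subtract 3: x sits inside (… + 3), so sub: x = -3.

Answer: x ∈ {-3}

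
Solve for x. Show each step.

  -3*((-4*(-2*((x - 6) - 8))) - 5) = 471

Step 1. [-3*((-4*(-2*((x - 6) - 8))) - 5) = 471] divide by the outer -3. So div: (-4*(-2*((x - 6) - 8))) - 5 = -157.
Step 2. [(-4*(-2*((x - 6) - 8))) - 5 = -157] the outer -5 inverts by adding 5, so sub: -4*(-2*((x - 6) - 8)) = -152.
Step 3. [-4*(-2*((x - 6) - 8)) = -152] divide by the outer -4 ⇒ div: -2*((x - 6) - 8) = 38.
Step 4. [-2*((x - 6) - 8) = 38] LHS = -2·(…); ÷-2 both sides ⇒ div: (x - 6) - 8 = -19.
Step 5. [(x - 6) - 8 = -19] -8 is outermost — add 8 both sides ⇒ sub: x - 6 = -11.
Step 6. [x - 6 = -11] add 6: x sits inside (… - 6) ⇒ sub: x = -5.

Answer: x ∈ {-5}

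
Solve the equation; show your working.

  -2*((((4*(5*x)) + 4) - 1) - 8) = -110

Step 1. [-2*((((4*(5*x)) + 4) - 1) - 8) = -110] LHS = -2·(…); ÷-2 both sides, so div: (((4*(5*x)) + 4) - 1) - 8 = 55.
Step 2. [(((4*(5*x)) + 4) - 1) - 8 = 55] the outer -8 inverts by adding 8 ⇒ sub: ((4*(5*x)) + 4) - 1 = 63.
Step 3. [((4*(5*x)) + 4) - 1 = 63] the outer -1 inverts by adding 1, so sub: (4*(5*x)) + 4 = 64.
Step 4. [(4*(5*x)) + 4 = 64] peel the +4: subtract 4 from each side, so sub: 4*(5*x) = 60.
Step 5. [4*(5*x) = 60] 4 out front; divide by 4 ⇒ div: 5*x = 15.
Step 6. [5*x = 15] 5 out front; divide by 5. So div: x = 3.

Answer: x ∈ {3}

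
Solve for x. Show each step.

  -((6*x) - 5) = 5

Step 1. [-((6*x) - 5) = 5] LHS negated; negate both sides ⇒ neg: (6*x) - 5 = -5.
Step 2. [(6*x) - 5 = -5] -5 is outermost — add 5 both sides. So sub: 6*x = 0.
Step 3. [6*x = 0] divide by the outer 6. So div: x = 0.

Answer: x ∈ {0}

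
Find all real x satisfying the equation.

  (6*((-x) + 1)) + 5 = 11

Step 1. [(6*((-x) + 1)) + 5 = 11] 5 comes off first (subtract 5) ⇒ sub: 6*((-x) + 1) = 6.
Step 2. [6*((-x) + 1) = 6] 6·(inner) — divide through by 6 ⇒ div: (-x) + 1 = 1.
Step 3. [(-x) + 1 = 1] peel the +1: subtract 1 from each side, so sub: -x = 0.
Step 4. [-x = 0] leading − — multiply by −1, so neg: x = 0.

Answer: x ∈ {0}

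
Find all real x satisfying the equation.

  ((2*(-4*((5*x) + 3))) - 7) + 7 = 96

Step 1. [((2*(-4*((5*x) + 3))) - 7) + 7 = 96] peel the +7: subtract 7 from each side, so sub: (2*(-4*((5*x) + 3))) - 7 = 89.
Step 2. [(2*(-4*((5*x) + 3))) - 7 = 89] add 7: x sits inside (… - 7) ⇒ sub: 2*(-4*((5*x) + 3)) = 96.
Step 3. [2*(-4*((5*x) + 3)) = 96] 2·(inner) — divide through by 2 ⇒ div: -4*((5*x) + 3) = 48.
Step 4. [-4*((5*x) + 3) = 48] -4 out front; divide by -4, so div: (5*x) + 3 = -12.
Step 5. [(5*x) + 3 = -12] the outer +3 inverts by subtracting 3. So sub: 5*x = -15.
Step 6. [5*x = -15] 5·(inner) — divide through by 5, so div: x = -3.

Answer: x ∈ {-3}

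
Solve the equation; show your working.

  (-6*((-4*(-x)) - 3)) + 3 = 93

Step 1. [(-6*((-4*(-x)) - 3)) + 3 = 93] +3 is outermost — subtract 3 both sides ⇒ sub: -6*((-4*(-x)) - 3) = 90.
Step 2. [-6*((-4*(-x)) - 3) = 90] LHS = -6·(…); ÷-6 both sides ⇒ div: (-4*(-x)) - 3 = -15.
Step 3. [(-4*(-x)) - 3 = -15] 3 comes off first (add 3), so sub: -4*(-x) = -12.
Step 4. [-4*(-x) = -12] LHS = -4·(…); ÷-4 both sides, so div: -x = 3.
Step 5. [-x = 3] flip signs both sides, so neg: x = -3.

Answer: x ∈ {-3}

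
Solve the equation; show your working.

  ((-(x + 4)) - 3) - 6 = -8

Step 1. [((-(x + 4)) - 3) - 6 = -8] -6 is outermost — add 6 both sides ⇒ sub: (-(x + 4)) - 3 = -2.
Step 2. [(-(x + 4)) - 3 = -2] -3 is outermost — add 3 both sides, so sub: -(x + 4) = 1.
Step 3. [-(x + 4) = 1] leading − — multiply by −1 ⇒ neg: x + 4 = -1.
Step 4. [x + 4 = -1] subtract 4: x sits inside (… + 4) ⇒ sub: x = -5.

Answer: x ∈ {-5}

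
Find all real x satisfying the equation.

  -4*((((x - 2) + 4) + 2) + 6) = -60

Step 1. [-4*((((x - 2) + 4) + 2) + 6) = -60] LHS = -4·(…); ÷-4 both sides. So div: (((x - 2) + 4) + 2) + 6 = 15.
Step 2. [(((x - 2) + 4) + 2) + 6 = 15] subtract 6: x sits inside (… + 6). So sub: ((x - 2) + 4) + 2 = 9.
Step 3. [((x - 2) + 4) + 2 = 9] +2 is outermost — subtract 2 both sides. So sub: (x - 2) + 4 = 7.
Step 4. [(x - 2) + 4 = 7] +4 is outermost — subtract 4 both sides ⇒ sub: x - 2 = 3.
Step 5. [x - 2 = 3] -2 is outermost — add 2 both sides ⇒ sub: x = 5.

Answer: x ∈ {5}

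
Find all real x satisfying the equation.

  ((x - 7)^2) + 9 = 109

Step 1. [((x - 7)^2) + 9 = 109] peel the +9: subtract 9 from each side. So sub: (x - 7)^2 = 100.
Step 2. [(x - 7)^2 = 100] √ both sides: 100 ≥ 0 gives two branches ⇒ sqrt: x - 7 = 10 or -10.
Step 3. [x - 7 = 10 or -10] 7 comes off first (add 7), so sub: x = 17 or -3.

Answer: x ∈ {-3, 17}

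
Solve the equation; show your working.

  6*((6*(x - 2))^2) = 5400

Step 1. [6*((6*(x - 2))^2) = 5400] 6·(inner) — divide through by 6, so div: (6*(x - 2))^2 = 900.
Step 2. [(6*(x - 2))^2 = 900] 900 ≥ 0, LHS is (·)² — take ±√ ⇒ sqrt: 6*(x - 2) = 30 or -30.
Step 3. [6*(x - 2) = 30 or -30] 6 out front; divide by 6. So div: x - 2 = 5 or -5.
Step 4. [x - 2 = 5 or -5] peel the -2: add 2 from each side. So sub: x = 7 or -3.

Answer: x ∈ {-3, 7}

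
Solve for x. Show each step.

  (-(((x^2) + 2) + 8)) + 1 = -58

Step 1. [(-(((x^2) + 2) + 8)) + 1 = -58] the outer +1 inverts by subtracting 1 ⇒ sub: -(((x^2) + 2) + 8) = -59.
Step 2. [-(((x^2) + 2) + 8) = -59] leading − — multiply by −1. So neg: ((x^2) + 2) + 8 = 59.
Step 3. [((x^2) + 2) + 8 = 59] 8 comes off first (subtract 8), so sub: (x^2) + 2 = 51.
Step 4. [(x^2) + 2 = 51] the outer +2 inverts by subtracting 2 ⇒ sub: x^2 = 49.
Step 5. [x^2 = 49] LHS squared, RHS 49 ≥ 0: apply √ (±) ⇒ sqrt: x = 7 or -7.

Answer: x ∈ {-7, 7}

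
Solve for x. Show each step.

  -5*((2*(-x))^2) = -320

Step 1. [-5*((2*(-x))^2) = -320] -5·(inner) — divide through by -5 ⇒ div: (2*(-x))^2 = 64.
Step 2. [(2*(-x))^2 = 64] 64 ≥ 0, LHS is (·)² — take ±√. So sqrt: 2*(-x) = 8 or -8.
Step 3. [2*(-x) = 8 or -8] divide by the outer 2 ⇒ div: -x = 4 or -4.
Step 4. [-x = 4 or -4] LHS negated; negate both sides, so neg: x = -4 or 4.

Answer: x ∈ {-4, 4}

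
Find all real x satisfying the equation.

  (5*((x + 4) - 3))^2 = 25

Step 1. [(5*((x + 4) - 3))^2 = 25] √ both sides: 25 ≥ 0 gives two branches, so sqrt: 5*((x + 4) - 3) = 5 or -5.
Step 2. [5*((x + 4) - 3) = 5 or -5] LHS = 5·(…); ÷5 both sides ⇒ div: (x + 4) - 3 = 1 or -1.
Step 3. [(x + 4) - 3 = 1 or -1] the outer -3 inverts by adding 3 ⇒ sub: x + 4 = 4 or 2.
Step 4. [x + 4 = 4 or 2] peel the +4: subtract 4 from each side, so sub: x = 0 or -2.

Answer: x ∈ {-2, 0}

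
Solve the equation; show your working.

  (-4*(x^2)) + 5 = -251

Step 1. [(-4*(x^2)) + 5 = -251] the outer +5 inverts by subtracting 5. So sub: -4*(x^2) = -256.
Step 2. [-4*(x^2) = -256] -4·(inner) — divide through by -4 ⇒ div: x^2 = 64.
Step 3. [x^2 = 64] 64 ≥ 0, LHS is (·)² — take ±√ ⇒ sqrt: x = 8 or -8.

Answer: x ∈ {-8, 8}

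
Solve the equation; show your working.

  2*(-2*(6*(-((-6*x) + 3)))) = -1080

Step 1. [2*(-2*(6*(-((-6*x) + 3)))) = -1080] 2·(inner) — divide through by 2. So div: -2*(6*(-((-6*x) + 3))) = -540.
Step 2. [-2*(6*(-((-6*x) + 3))) = -540] divide by the outer -2. So div: 6*(-((-6*x) + 3)) = 270.
Step 3. [6*(-((-6*x) + 3)) = 270] divide by the outer 6 ⇒ div: -((-6*x) + 3) = 45.
Step 4. [-((-6*x) + 3) = 45] flip signs both sides ⇒ neg: (-6*x) + 3 = -45.
Step 5. [(-6*x) + 3 = -45] +3 is outermost — subtract 3 both sides. So sub: -6*x = -48.
Step 6. [-6*x = -48] leading coefficient -6: divide by -6, so div: x = 8.

Answer: x ∈ {8}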